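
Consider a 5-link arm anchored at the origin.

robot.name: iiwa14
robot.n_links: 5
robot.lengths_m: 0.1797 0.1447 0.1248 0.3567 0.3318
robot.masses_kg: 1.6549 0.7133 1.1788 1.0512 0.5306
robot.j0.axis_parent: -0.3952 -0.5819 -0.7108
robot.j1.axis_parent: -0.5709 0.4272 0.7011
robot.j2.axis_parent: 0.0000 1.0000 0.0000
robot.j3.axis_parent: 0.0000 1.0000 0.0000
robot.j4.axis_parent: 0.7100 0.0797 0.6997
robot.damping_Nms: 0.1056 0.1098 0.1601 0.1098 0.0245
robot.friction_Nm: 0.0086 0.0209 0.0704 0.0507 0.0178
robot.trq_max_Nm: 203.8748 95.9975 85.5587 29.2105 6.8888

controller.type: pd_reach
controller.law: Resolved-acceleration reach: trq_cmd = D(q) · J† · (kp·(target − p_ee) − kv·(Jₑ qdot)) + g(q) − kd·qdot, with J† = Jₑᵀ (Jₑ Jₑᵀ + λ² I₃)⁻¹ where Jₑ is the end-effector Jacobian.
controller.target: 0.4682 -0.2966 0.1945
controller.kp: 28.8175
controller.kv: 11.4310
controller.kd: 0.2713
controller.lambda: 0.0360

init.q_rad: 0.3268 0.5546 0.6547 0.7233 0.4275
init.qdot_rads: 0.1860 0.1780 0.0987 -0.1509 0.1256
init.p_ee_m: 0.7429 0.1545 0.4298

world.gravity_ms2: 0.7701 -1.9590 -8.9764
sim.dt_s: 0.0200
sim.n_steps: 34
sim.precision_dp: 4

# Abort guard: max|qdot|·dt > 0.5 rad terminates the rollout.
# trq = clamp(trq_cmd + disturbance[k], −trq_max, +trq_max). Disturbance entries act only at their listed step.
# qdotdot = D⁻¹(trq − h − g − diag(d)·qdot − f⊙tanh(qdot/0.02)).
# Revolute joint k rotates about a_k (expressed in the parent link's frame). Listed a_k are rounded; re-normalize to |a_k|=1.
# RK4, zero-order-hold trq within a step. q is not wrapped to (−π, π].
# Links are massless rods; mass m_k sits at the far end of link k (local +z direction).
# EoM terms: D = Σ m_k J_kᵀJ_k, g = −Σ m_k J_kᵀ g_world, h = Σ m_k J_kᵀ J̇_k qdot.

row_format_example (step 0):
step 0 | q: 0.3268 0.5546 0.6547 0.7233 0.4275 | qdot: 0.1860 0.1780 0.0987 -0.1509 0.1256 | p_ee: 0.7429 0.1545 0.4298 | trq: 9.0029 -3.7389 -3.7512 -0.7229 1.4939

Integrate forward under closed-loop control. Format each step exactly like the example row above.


step 1 | q: 0.3409 0.5635 0.6514 0.7297 0.4329 | qdot: 1.2268 0.7137 -0.3928 0.7452 0.4118 | p_ee: 0.7415 0.1522 0.4283 | trq: 7.2857 -4.3313 -4.7498 -2.2235 1.0333
step 2 | q: 0.3734 0.5818 0.6425 0.7481 0.4425 | qdot: 2.0226 1.1173 -0.5157 1.1008 0.5357 | p_ee: 0.7380 0.1455 0.4250 | trq: 5.8184 -4.6561 -5.3830 -3.1075 0.7234
step 3 | q: 0.4195 0.6073 0.6314 0.7722 0.4539 | qdot: 2.5962 1.4372 -0.6142 1.3278 0.5992 | p_ee: 0.7332 0.1357 0.4205 | trq: 4.5485 -5.0575 -5.7956 -3.7303 0.5049
step 4 | q: 0.4752 0.6384 0.6182 0.8002 0.4664 | qdot: 2.9782 1.6871 -0.7238 1.4869 0.6402 | p_ee: 0.7274 0.1236 0.4152 | trq: 3.4705 -5.5436 -6.0679 -4.1899 0.3486
step 5 | q: 0.5369 0.6740 0.6028 0.8308 0.4797 | qdot: 3.1996 1.8739 -0.8311 1.5844 0.6778 | p_ee: 0.7208 0.1100 0.4095 | trq: 2.5771 -6.0848 -6.2500 -4.5294 0.2367
step 6 | q: 0.6017 0.7127 0.5854 0.8627 0.4937 | qdot: 3.2898 2.0029 -0.9177 1.6210 0.7210 | p_ee: 0.7138 0.0953 0.4035 | trq: 1.8552 -6.6549 -6.3739 -4.7740 0.1576
step 7 | q: 0.6673 0.7534 0.5666 0.8949 0.5087 | qdot: 3.2752 2.0794 -0.9709 1.6015 0.7719 | p_ee: 0.7065 0.0800 0.3973 | trq: 1.2887 -7.2355 -6.4595 -4.9414 0.1039
step 8 | q: 0.7318 0.7952 0.5471 0.9263 0.5247 | qdot: 3.1793 2.1085 -0.9844 1.5342 0.8271 | p_ee: 0.6992 0.0645 0.3909 | trq: 0.8604 -7.8118 -6.5191 -5.0453 0.0707
step 9 | q: 0.7937 0.8372 0.5277 0.9559 0.5418 | qdot: 3.0225 2.0960 -0.9574 1.4302 0.8807 | p_ee: 0.6918 0.0489 0.3844 | trq: 0.5530 -8.3706 -6.5598 -5.0975 0.0547
step 10 | q: 0.8521 0.8786 0.5091 0.9832 0.5599 | qdot: 2.8227 2.0475 -0.8937 1.3013 0.9258 | p_ee: 0.6846 0.0335 0.3777 | trq: 0.3495 -8.8991 -6.5859 -5.1084 0.0532
step 11 | q: 0.9062 0.9187 0.4922 1.0079 0.5787 | qdot: 2.5953 1.9690 -0.7998 1.1592 0.9562 | p_ee: 0.6777 0.0184 0.3709 | trq: 0.2327 -9.3856 -6.5999 -5.0874 0.0637
step 12 | q: 0.9556 0.9570 0.4773 1.0296 0.5980 | qdot: 2.3533 1.8667 -0.6841 1.0146 0.9677 | p_ee: 0.6709 0.0037 0.3639 | trq: 0.1854 -9.8212 -6.6033 -5.0432 0.0837
step 13 | q: 1.0001 0.9931 0.4649 1.0486 0.6173 | qdot: 2.1076 1.7467 -0.5556 0.8759 0.9588 | p_ee: 0.6644 -0.0106 0.3567 | trq: 0.1914 -10.1992 -6.5969 -4.9833 0.1105
step 14 | q: 1.0398 1.0267 0.4551 1.0648 0.6362 | qdot: 1.8667 1.6148 -0.4227 0.7496 0.9301 | p_ee: 0.6582 -0.0244 0.3494 | trq: 0.2354 -10.5158 -6.5814 -4.9138 0.1417
step 15 | q: 1.0748 1.0576 0.4480 1.0788 0.6543 | qdot: 1.6369 1.4763 -0.2924 0.6395 0.8843 | p_ee: 0.6522 -0.0377 0.3419 | trq: 0.3041 -10.7703 -6.5573 -4.8395 0.1749
step 16 | q: 1.1054 1.0857 0.4433 1.0906 0.6714 | qdot: 1.4226 1.3358 -0.1699 0.5469 0.8253 | p_ee: 0.6463 -0.0506 0.3345 | trq: 0.3864 -10.9639 -6.5253 -4.7637 0.2079
step 17 | q: 1.1318 1.1110 0.4410 1.1008 0.6872 | qdot: 1.2264 1.1970 -0.0588 0.4718 0.7576 | p_ee: 0.6406 -0.0630 0.3270 | trq: 0.4736 -11.1003 -6.4864 -4.6887 0.2392
step 18 | q: 1.1546 1.1336 0.4407 1.1098 0.7016 | qdot: 1.0550 1.0669 0.0140 0.4388 0.6759 | p_ee: 0.6349 -0.0749 0.3195 | trq: 0.5689 -11.1828 -6.4227 -4.6174 0.2703
step 19 | q: 1.1742 1.1538 0.4412 1.1188 0.7142 | qdot: 0.9131 0.9510 0.0341 0.4581 0.5824 | p_ee: 0.6293 -0.0863 0.3122 | trq: 0.6692 -11.2104 -6.3214 -4.5493 0.3007
step 20 | q: 1.1912 1.1717 0.4423 1.1279 0.7251 | qdot: 0.7868 0.8421 0.0721 0.4520 0.5090 | p_ee: 0.6236 -0.0972 0.3050 | trq: 0.7427 -11.1928 -6.2346 -4.4791 0.3216
step 21 | q: 1.2058 1.1875 0.4441 1.1368 0.7347 | qdot: 0.6764 0.7415 0.1155 0.4345 0.4451 | p_ee: 0.6179 -0.1076 0.2981 | trq: 0.7989 -11.1459 -6.1568 -4.4091 0.3378
step 22 | q: 1.2184 1.2015 0.4468 1.1453 0.7430 | qdot: 0.5817 0.6501 0.1552 0.4152 0.3862 | p_ee: 0.6123 -0.1176 0.2915 | trq: 0.8436 -11.0784 -6.0826 -4.3409 0.3513
step 23 | q: 1.2292 1.2136 0.4503 1.1534 0.7502 | qdot: 0.5013 0.5681 0.1882 0.3972 0.3319 | p_ee: 0.6066 -0.1271 0.2852 | trq: 0.8794 -10.9961 -6.0103 -4.2749 0.3630
step 24 | q: 1.2386 1.2243 0.4543 1.1612 0.7563 | qdot: 0.4337 0.4953 0.2142 0.3806 0.2825 | p_ee: 0.6010 -0.1362 0.2792 | trq: 0.9077 -10.9034 -5.9392 -4.2108 0.3730
step 25 | q: 1.2467 1.2335 0.4588 1.1687 0.7615 | qdot: 0.3773 0.4313 0.2338 0.3653 0.2381 | p_ee: 0.5954 -0.1449 0.2735 | trq: 0.9296 -10.8040 -5.8694 -4.1487 0.3816
step 26 | q: 1.2538 1.2416 0.4636 1.1759 0.7659 | qdot: 0.3306 0.3754 0.2478 0.3506 0.1987 | p_ee: 0.5898 -0.1532 0.2682 | trq: 0.9464 -10.7011 -5.8007 -4.0882 0.3892
step 27 | q: 1.2600 1.2486 0.4686 1.1827 0.7695 | qdot: 0.2921 0.3270 0.2570 0.3363 0.1640 | p_ee: 0.5843 -0.1611 0.2632 | trq: 0.9590 -10.5973 -5.7334 -4.0291 0.3960
step 28 | q: 1.2655 1.2548 0.4738 1.1893 0.7725 | qdot: 0.2607 0.2853 0.2622 0.3221 0.1335 | p_ee: 0.5789 -0.1686 0.2585 | trq: 0.9683 -10.4945 -5.6676 -3.9714 0.4022
step 29 | q: 1.2705 1.2601 0.4790 1.1957 0.7749 | qdot: 0.2352 0.2496 0.2641 0.3078 0.1069 | p_ee: 0.5736 -0.1757 0.2542 | trq: 0.9752 -10.3943 -5.6033 -3.9148 0.4080
step 30 | q: 1.2750 1.2648 0.4843 1.2017 0.7768 | qdot: 0.2146 0.2194 0.2633 0.2935 0.0838 | p_ee: 0.5684 -0.1825 0.2501 | trq: 0.9805 -10.2979 -5.5405 -3.8593 0.4137
step 31 | q: 1.2791 1.2689 0.4895 1.2074 0.7783 | qdot: 0.1980 0.1939 0.2603 0.2791 0.0638 | p_ee: 0.5634 -0.1889 0.2463 | trq: 0.9845 -10.2059 -5.4794 -3.8051 0.4192
step 32 | q: 1.2829 1.2726 0.4947 1.2129 0.7794 | qdot: 0.1848 0.1725 0.2555 0.2647 0.0466 | p_ee: 0.5585 -0.1949 0.2428 | trq: 0.9878 -10.1188 -5.4199 -3.7519 0.4247
step 33 | q: 1.2865 1.2759 0.4997 1.2180 0.7802 | qdot: 0.1742 0.1548 0.2495 0.2501 0.0325 | p_ee: 0.5537 -0.2007 0.2396 | trq: 0.9907 -10.0366 -5.3622 -3.7000 0.4299
step 34 | q: 1.2899 1.2789 0.5046 1.2229 0.7807 | qdot: 0.1656 0.1403 0.2427 0.2352 0.0224 | p_ee: 0.5491 -0.2061 0.2365


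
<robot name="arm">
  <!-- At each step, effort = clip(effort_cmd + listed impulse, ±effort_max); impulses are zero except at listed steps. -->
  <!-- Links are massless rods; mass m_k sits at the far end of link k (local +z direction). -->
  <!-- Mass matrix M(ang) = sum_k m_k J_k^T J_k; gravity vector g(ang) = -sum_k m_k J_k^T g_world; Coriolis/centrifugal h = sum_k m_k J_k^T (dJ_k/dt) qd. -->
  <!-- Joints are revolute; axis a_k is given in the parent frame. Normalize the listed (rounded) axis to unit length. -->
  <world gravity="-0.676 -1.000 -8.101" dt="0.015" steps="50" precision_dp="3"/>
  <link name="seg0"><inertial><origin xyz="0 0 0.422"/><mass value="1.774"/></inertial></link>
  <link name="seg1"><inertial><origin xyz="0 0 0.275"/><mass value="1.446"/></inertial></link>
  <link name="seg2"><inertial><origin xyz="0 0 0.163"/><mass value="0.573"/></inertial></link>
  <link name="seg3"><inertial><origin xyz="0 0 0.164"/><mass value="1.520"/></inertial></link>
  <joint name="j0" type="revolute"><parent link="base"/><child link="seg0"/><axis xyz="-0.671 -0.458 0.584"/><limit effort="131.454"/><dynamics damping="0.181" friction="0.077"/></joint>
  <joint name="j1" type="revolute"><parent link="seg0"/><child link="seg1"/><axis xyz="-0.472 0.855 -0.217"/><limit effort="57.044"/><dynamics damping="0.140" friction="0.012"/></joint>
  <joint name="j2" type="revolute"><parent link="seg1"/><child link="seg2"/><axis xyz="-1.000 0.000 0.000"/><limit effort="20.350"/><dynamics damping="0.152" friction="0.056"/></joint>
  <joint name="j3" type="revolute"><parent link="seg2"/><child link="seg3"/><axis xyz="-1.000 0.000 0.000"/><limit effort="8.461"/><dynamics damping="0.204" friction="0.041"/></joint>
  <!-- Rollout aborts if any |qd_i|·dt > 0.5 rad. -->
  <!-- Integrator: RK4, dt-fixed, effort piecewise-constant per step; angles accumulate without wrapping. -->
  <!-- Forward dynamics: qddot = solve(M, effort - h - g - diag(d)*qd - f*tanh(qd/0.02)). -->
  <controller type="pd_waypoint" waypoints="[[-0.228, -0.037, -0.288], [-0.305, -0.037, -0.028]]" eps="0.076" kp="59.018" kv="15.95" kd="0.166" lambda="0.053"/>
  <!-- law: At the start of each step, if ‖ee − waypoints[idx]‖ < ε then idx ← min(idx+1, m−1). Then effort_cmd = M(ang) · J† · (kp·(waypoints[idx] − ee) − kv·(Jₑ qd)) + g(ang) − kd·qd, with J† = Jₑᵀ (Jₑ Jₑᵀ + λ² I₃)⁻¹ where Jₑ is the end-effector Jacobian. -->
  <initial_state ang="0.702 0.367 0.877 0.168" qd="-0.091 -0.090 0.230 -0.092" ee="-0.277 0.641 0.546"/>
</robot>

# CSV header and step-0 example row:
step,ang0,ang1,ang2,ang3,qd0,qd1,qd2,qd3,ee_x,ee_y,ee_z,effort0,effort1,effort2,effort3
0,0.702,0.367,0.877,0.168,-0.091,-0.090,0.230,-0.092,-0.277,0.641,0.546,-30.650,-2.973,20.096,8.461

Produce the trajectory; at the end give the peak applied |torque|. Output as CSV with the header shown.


step,ang0,ang1,ang2,ang3,qd0,qd1,qd2,qd3,ee_x,ee_y,ee_z,effort0,effort1,effort2,effort3
1,0.694,0.356,0.935,0.122,-0.944,-1.336,6.751,-4.726,-0.276,0.637,0.542,-25.284,-2.565,14.591,8.461
2,0.677,0.331,1.028,0.112,-1.336,-1.979,6.154,2.192,-0.275,0.626,0.529,-15.996,-2.735,10.501,5.783
3,0.656,0.298,1.128,0.154,-1.483,-2.385,7.249,3.274,-0.273,0.608,0.509,-5.323,-2.118,7.336,3.974
4,0.634,0.261,1.243,0.203,-1.373,-2.525,8.024,3.234,-0.269,0.585,0.485,3.074,-1.515,4.527,2.522
5,0.616,0.224,1.365,0.251,-1.075,-2.464,8.319,3.091,-0.264,0.558,0.458,8.753,-1.005,1.930,1.186
6,0.603,0.189,1.490,0.295,-0.655,-2.255,8.396,2.767,-0.259,0.529,0.430,12.173,-0.521,-0.398,0.039
7,0.597,0.157,1.615,0.334,-0.156,-1.920,8.343,2.353,-0.253,0.497,0.402,13.951,-0.010,-2.373,-0.886
8,0.598,0.132,1.739,0.366,0.390,-1.464,8.217,1.873,-0.246,0.466,0.374,14.628,0.578,-3.937,-1.569
9,0.608,0.114,1.861,0.391,0.962,-0.876,8.033,1.362,-0.240,0.434,0.347,14.523,1.296,-5.067,-2.015
10,0.627,0.106,1.979,0.408,1.540,-0.138,7.792,0.837,-0.234,0.402,0.321,13.787,2.214,-5.772,-2.246
11,0.655,0.111,2.093,0.417,2.103,0.768,7.475,0.324,-0.230,0.372,0.297,12.373,3.428,-6.087,-2.296
12,0.690,0.131,2.202,0.419,2.630,1.873,7.031,-0.094,-0.226,0.343,0.275,10.024,5.034,-6.064,-2.218
13,0.733,0.169,2.303,0.416,3.096,3.200,6.403,-0.323,-0.224,0.315,0.255,6.241,7.071,-5.760,-2.069
14,0.782,0.229,2.394,0.409,3.469,4.762,5.652,-0.540,-0.224,0.290,0.238,0.198,9.272,-5.203,-1.826
15,0.836,0.313,2.471,0.401,3.721,6.529,4.696,-0.578,-0.226,0.266,0.223,-8.338,11.219,-4.437,-1.554
16,0.893,0.425,2.534,0.392,3.833,8.409,3.538,-0.412,-0.231,0.245,0.209,-18.837,12.341,-3.512,-1.284
17,0.950,0.566,2.577,0.388,3.801,10.242,2.230,-0.064,-0.238,0.227,0.196,-29.745,12.366,-2.504,-1.034
18,1.006,0.731,2.601,0.389,3.645,11.861,0.885,0.322,-0.247,0.212,0.184,-39.062,11.487,-1.488,-0.776
19,1.059,0.919,2.605,0.396,3.395,13.153,-0.464,0.770,-0.258,0.200,0.171,-44.959,10.150,-0.525,-0.510
20,1.107,1.124,2.588,0.410,3.085,14.087,-1.781,1.270,-0.268,0.189,0.156,-46.509,8.536,0.374,-0.221
21,1.151,1.340,2.552,0.433,2.736,14.661,-3.074,1.832,-0.276,0.179,0.140,-43.585,6.390,1.286,0.119
22,1.189,1.561,2.497,0.464,2.363,14.838,-4.266,2.288,-0.283,0.169,0.121,-36.786,3.090,2.290,0.556
23,1.222,1.781,2.426,0.501,1.972,14.505,-5.261,2.478,-0.287,0.158,0.101,-27.395,-1.771,3.428,1.117
24,1.249,1.992,2.341,0.537,1.588,13.528,-5.907,2.213,-0.287,0.144,0.080,-17.623,-7.646,4.639,1.792
25,1.271,2.182,2.251,0.566,1.265,11.896,-6.060,1.425,-0.285,0.127,0.059,-9.769,-12.967,5.738,2.502
26,1.288,2.345,2.162,0.580,1.081,9.810,-5.694,0.294,-0.281,0.107,0.039,-4.760,-16.295,6.517,3.113
27,1.305,2.475,2.081,0.578,1.100,7.600,-5.000,-0.687,-0.276,0.086,0.021,-1.814,-17.366,6.867,3.466
28,1.323,2.574,2.013,0.562,1.321,5.526,-4.070,-1.459,-0.269,0.066,0.005,-0.192,-16.773,6.827,3.585
29,1.345,2.643,1.958,0.538,1.704,3.716,-3.103,-1.848,-0.263,0.047,-0.009,0.855,-15.285,6.503,3.491
30,1.374,2.687,1.918,0.510,2.191,2.189,-2.207,-1.874,-0.256,0.031,-0.022,1.560,-13.442,6.009,3.252
31,1.411,2.710,1.891,0.483,2.724,0.905,-1.420,-1.657,-0.249,0.017,-0.033,1.874,-11.518,5.437,2.943
32,1.456,2.715,1.875,0.461,3.249,-0.187,-0.749,-1.316,-0.243,0.005,-0.043,1.707,-9.617,4.853,2.620
33,1.508,2.705,1.868,0.444,3.723,-1.131,-0.195,-0.936,-0.237,-0.004,-0.052,1.014,-7.760,4.298,2.317
34,1.567,2.682,1.868,0.433,4.108,-1.958,0.204,-0.500,-0.232,-0.011,-0.061,-0.115,-5.935,3.813,2.040
35,1.631,2.648,1.874,0.428,4.378,-2.689,0.496,-0.130,-0.227,-0.016,-0.070,-1.716,-4.092,3.412,1.820
36,1.698,2.602,1.883,0.428,4.514,-3.333,0.728,0.074,-0.223,-0.020,-0.079,-3.746,-2.204,3.097,1.672
37,1.765,2.548,1.895,0.430,4.511,-3.882,0.869,0.189,-0.219,-0.023,-0.089,-5.963,-0.311,2.878,1.577
38,1.832,2.487,1.908,0.434,4.387,-4.321,0.868,0.359,-0.217,-0.025,-0.099,-8.077,1.504,2.753,1.499
39,1.896,2.420,1.920,0.440,4.165,-4.645,0.792,0.480,-0.215,-0.026,-0.109,-10.104,3.210,2.722,1.460
40,1.957,2.349,1.931,0.448,3.873,-4.845,0.665,0.555,-0.213,-0.027,-0.120,-11.956,4.743,2.775,1.457
41,2.012,2.275,1.940,0.456,3.541,-4.921,0.507,0.590,-0.212,-0.027,-0.131,-13.576,6.049,2.894,1.483
42,2.063,2.202,1.947,0.465,3.194,-4.880,0.340,0.590,-0.212,-0.028,-0.142,-14.931,7.093,3.058,1.530
43,2.108,2.130,1.951,0.473,2.851,-4.737,0.180,0.561,-0.212,-0.028,-0.153,-16.007,7.863,3.246,1.589
44,2.148,2.060,1.952,0.481,2.524,-4.511,0.038,0.509,-0.212,-0.028,-0.163,-16.803,8.367,3.435,1.653
45,2.184,1.995,1.952,0.488,2.219,-4.228,-0.044,0.377,-0.212,-0.028,-0.174,-17.397,8.638,3.598,1.725
46,2.215,1.934,1.951,0.493,1.940,-3.906,-0.106,0.259,-0.213,-0.029,-0.184,-17.700,8.696,3.728,1.779
47,2.242,1.878,1.949,0.496,1.691,-3.563,-0.165,0.182,-0.214,-0.029,-0.194,-17.726,8.585,3.831,1.816
48,2.266,1.827,1.946,0.498,1.469,-3.215,-0.205,0.111,-0.215,-0.030,-0.203,-17.564,8.352,3.906,1.841
49,2.286,1.781,1.943,0.499,1.273,-2.877,-0.227,0.047,-0.216,-0.031,-0.211,-17.255,8.036,3.954,1.856
50,2.304,1.740,1.940,0.500,1.103,-2.554,-0.262,0.047,-0.217,-0.031,-0.219,,,,
# max |effort| (N·m): 46.509


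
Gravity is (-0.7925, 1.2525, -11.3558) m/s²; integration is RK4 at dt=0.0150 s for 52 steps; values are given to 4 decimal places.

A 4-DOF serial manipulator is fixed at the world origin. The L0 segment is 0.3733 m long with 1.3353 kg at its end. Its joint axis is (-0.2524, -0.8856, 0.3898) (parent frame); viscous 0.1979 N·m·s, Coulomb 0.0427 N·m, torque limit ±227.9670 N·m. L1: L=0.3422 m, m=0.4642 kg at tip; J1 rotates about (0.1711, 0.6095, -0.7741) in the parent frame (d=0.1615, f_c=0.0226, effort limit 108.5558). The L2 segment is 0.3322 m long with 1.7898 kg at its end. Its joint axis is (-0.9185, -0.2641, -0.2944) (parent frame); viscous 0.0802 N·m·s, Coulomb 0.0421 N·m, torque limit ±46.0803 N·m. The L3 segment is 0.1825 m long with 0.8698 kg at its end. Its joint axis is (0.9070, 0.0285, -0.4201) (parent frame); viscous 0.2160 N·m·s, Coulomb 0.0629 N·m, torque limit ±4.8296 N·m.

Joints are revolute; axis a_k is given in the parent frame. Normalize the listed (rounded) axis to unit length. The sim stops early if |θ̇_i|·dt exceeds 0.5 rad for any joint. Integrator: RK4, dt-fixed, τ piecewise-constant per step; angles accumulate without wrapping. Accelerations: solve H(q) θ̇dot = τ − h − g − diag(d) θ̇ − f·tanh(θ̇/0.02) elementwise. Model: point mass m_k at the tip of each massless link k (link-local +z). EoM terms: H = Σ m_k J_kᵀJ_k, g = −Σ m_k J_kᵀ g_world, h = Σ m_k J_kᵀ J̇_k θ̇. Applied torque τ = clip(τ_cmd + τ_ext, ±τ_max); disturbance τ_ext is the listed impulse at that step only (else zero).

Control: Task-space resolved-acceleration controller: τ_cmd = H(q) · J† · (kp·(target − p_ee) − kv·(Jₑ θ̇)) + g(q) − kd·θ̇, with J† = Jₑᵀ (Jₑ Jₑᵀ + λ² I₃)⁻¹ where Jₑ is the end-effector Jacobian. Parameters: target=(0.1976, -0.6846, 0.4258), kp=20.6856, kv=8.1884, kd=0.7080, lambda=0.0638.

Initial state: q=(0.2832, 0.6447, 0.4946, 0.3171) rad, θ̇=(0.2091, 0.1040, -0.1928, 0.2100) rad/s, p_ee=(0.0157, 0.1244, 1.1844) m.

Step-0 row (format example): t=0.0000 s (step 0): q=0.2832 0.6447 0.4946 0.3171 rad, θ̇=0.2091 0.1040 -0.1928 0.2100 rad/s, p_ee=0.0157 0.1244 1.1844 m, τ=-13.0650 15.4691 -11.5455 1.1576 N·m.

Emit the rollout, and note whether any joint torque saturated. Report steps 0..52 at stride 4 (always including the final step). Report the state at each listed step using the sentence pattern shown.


t=0.0600 s (step 4): q=0.3658 0.8049 0.5141 0.3296 rad, θ̇=2.0550 4.1795 0.6094 -0.0199 rad/s, p_ee=0.0135 0.1003 1.1738 m, τ=-9.3290 8.6130 -9.9103 0.8751 N·m.
t=0.1200 s (step 8): q=0.4991 1.0809 0.5587 0.3208 rad, θ̇=2.2743 4.7840 0.8355 -0.2706 rad/s, p_ee=0.0191 0.0470 1.1466 m, τ=-8.9676 5.6319 -7.3411 0.5364 N·m.
t=0.1800 s (step 12): q=0.6306 1.3628 0.6111 0.3015 rad, θ̇=2.0759 4.5528 0.8889 -0.3487 rad/s, p_ee=0.0258 -0.0263 1.1059 m, τ=-9.0197 1.8196 -4.8848 0.2721 N·m.
t=0.2400 s (step 16): q=0.7452 1.6222 0.6630 0.2810 rad, θ̇=1.7328 4.0827 0.8250 -0.3254 rad/s, p_ee=0.0332 -0.1097 1.0544 m, τ=-8.5818 -2.5372 -3.3028 0.1623 N·m.
t=0.3000 s (step 20): q=0.8374 1.8514 0.7088 0.2632 rad, θ̇=1.3376 3.5615 0.6979 -0.2676 rad/s, p_ee=0.0416 -0.1950 0.9956 m, τ=-7.6017 -6.7155 -2.5748 0.1859 N·m.
t=0.3600 s (step 24): q=0.9054 2.0496 0.7464 0.2490 rad, θ̇=0.9318 3.0528 0.5582 -0.2051 rad/s, p_ee=0.0514 -0.2762 0.9329 m, τ=-6.3053 -10.2881 -2.4435 0.2903 N·m.
t=0.4200 s (step 28): q=0.9494 2.2182 0.7760 0.2384 rad, θ̇=0.5400 2.5760 0.4377 -0.1505 rad/s, p_ee=0.0623 -0.3499 0.8694 m, τ=-4.9336 -13.0912 -2.6805 0.4338 N·m.
t=0.4800 s (step 32): q=0.9708 2.3594 0.7995 0.2308 rad, θ̇=0.1812 2.1360 0.3493 -0.1078 rad/s, p_ee=0.0738 -0.4142 0.8074 m, τ=-3.6506 -15.1133 -3.1323 0.5906 N·m.
t=0.5400 s (step 36): q=0.9722 2.4753 0.8185 0.2253 rad, θ̇=-0.1241 1.7359 0.2939 -0.0778 rad/s, p_ee=0.0853 -0.4685 0.7488 m, τ=-2.5541 -16.4215 -3.7011 0.7460 N·m.
t=0.6000 s (step 40): q=0.9572 2.5684 0.8351 0.2213 rad, θ̇=-0.3650 1.3768 0.2606 -0.0556 rad/s, p_ee=0.0961 -0.5129 0.6951 m, τ=-1.6560 -17.1198 -4.3122 0.8876 N·m.
t=0.6600 s (step 44): q=0.9297 2.6413 0.8499 0.2185 rad, θ̇=-0.5409 1.0594 0.2353 -0.0399 rad/s, p_ee=0.1062 -0.5484 0.6471 m, τ=-0.9092 -17.3293 -4.9095 1.0110 N·m.
t=0.7200 s (step 48): q=0.8936 2.6964 0.8633 0.2164 rad, θ̇=-0.6530 0.7868 0.2104 -0.0294 rad/s, p_ee=0.1153 -0.5761 0.6054 m, τ=-0.2829 -17.1783 -5.4544 1.1139 N·m.
t=0.7800 s (step 52): q=0.8525 2.7366 0.8751 0.2149 rad, θ̇=-0.7087 0.5603 0.1823 -0.0224 rad/s, p_ee=0.1236 -0.5975 0.5701 m.
any joint saturated: no


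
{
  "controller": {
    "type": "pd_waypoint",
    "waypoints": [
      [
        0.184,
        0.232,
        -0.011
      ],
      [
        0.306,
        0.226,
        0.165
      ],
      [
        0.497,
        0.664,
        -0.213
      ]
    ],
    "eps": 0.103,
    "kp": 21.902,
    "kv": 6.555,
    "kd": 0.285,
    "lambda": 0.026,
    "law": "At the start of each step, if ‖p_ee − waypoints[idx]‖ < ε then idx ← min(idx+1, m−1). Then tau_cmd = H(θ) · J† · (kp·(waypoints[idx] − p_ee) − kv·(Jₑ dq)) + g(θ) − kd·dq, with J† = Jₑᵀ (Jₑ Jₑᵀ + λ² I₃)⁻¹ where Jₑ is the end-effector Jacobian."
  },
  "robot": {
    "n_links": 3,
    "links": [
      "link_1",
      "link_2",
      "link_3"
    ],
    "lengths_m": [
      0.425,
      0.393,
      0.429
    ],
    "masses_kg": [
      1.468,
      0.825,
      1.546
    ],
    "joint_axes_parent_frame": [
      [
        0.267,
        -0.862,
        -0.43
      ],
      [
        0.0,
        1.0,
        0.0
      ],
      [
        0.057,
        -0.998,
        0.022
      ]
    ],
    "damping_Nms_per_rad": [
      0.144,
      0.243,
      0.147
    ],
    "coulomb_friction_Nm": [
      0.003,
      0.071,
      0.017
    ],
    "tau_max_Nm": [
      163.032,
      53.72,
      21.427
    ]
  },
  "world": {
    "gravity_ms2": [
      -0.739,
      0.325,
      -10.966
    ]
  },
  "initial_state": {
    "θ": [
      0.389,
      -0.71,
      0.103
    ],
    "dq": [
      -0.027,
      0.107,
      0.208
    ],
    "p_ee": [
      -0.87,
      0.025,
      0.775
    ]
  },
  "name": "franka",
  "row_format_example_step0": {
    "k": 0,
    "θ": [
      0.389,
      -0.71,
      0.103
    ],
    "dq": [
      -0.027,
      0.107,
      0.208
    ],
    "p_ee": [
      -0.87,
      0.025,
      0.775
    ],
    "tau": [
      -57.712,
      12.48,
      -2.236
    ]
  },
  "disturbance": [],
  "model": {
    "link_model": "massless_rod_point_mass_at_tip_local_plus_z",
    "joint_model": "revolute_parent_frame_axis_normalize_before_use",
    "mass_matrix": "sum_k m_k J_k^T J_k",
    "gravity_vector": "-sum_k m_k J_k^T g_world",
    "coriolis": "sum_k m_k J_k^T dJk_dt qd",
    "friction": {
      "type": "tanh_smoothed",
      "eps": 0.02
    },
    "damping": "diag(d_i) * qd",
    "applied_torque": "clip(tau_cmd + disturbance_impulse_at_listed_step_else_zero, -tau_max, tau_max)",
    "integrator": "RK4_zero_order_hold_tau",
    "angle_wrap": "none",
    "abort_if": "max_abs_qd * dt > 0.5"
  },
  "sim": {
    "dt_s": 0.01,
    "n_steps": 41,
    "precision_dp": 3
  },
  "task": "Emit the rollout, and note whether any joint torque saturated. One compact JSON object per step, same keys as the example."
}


{"k":1,"\u03b8":[0.383,-0.716,0.105],"dq":[-1.106,-1.271,0.148],"p_ee":[-0.869,0.025,0.774],"tau":[-54.013,12.504,-2.482]}
{"k":2,"\u03b8":[0.367,-0.735,0.106],"dq":[-2.055,-2.439,0.169],"p_ee":[-0.866,0.025,0.772],"tau":[-49.208,11.721,-2.705]}
{"k":3,"\u03b8":[0.343,-0.764,0.108],"dq":[-2.876,-3.457,0.147],"p_ee":[-0.86,0.025,0.768],"tau":[-43.683,10.396,-2.886]}
{"k":4,"\u03b8":[0.311,-0.803,0.109],"dq":[-3.57,-4.356,0.019],"p_ee":[-0.853,0.025,0.762],"tau":[-37.847,8.8,-3.032]}
{"k":5,"\u03b8":[0.272,-0.851,0.107],"dq":[-4.136,-5.145,-0.227],"p_ee":[-0.844,0.023,0.756],"tau":[-32.068,7.178,-3.164]}
{"k":6,"\u03b8":[0.228,-0.906,0.103],"dq":[-4.581,-5.834,-0.589],"p_ee":[-0.834,0.021,0.748],"tau":[-26.608,5.704,-3.296]}
{"k":7,"\u03b8":[0.181,-0.967,0.095],"dq":[-4.911,-6.425,-1.045],"p_ee":[-0.822,0.018,0.739],"tau":[-21.604,4.46,-3.445]}
{"k":8,"\u03b8":[0.131,-1.034,0.082],"dq":[-5.138,-6.924,-1.57],"p_ee":[-0.81,0.014,0.728],"tau":[-17.071,3.431,-3.617]}
{"k":9,"\u03b8":[0.078,-1.105,0.063],"dq":[-5.272,-7.344,-2.153],"p_ee":[-0.796,0.009,0.717],"tau":[-12.942,2.543,-3.812]}
{"k":10,"\u03b8":[0.025,-1.181,0.038],"dq":[-5.327,-7.708,-2.798],"p_ee":[-0.782,0.003,0.705],"tau":[-9.139,1.732,-4.023]}
{"k":11,"\u03b8":[-0.028,-1.26,0.007],"dq":[-5.312,-8.037,-3.517],"p_ee":[-0.767,-0.004,0.693],"tau":[-5.654,1.03,-4.242]}
{"k":12,"\u03b8":[-0.08,-1.341,-0.032],"dq":[-5.232,-8.346,-4.312],"p_ee":[-0.752,-0.012,0.679],"tau":[-2.609,0.614,-4.465]}
{"k":13,"\u03b8":[-0.132,-1.426,-0.08],"dq":[-5.089,-8.627,-5.157],"p_ee":[-0.736,-0.02,0.665],"tau":[-0.246,0.768,-4.697]}
{"k":14,"\u03b8":[-0.182,-1.514,-0.136],"dq":[-4.884,-8.853,-5.984],"p_ee":[-0.72,-0.028,0.651],"tau":[1.198,1.724,-4.953]}
{"k":15,"\u03b8":[-0.23,-1.603,-0.199],"dq":[-4.624,-8.989,-6.702],"p_ee":[-0.703,-0.036,0.635],"tau":[1.674,3.472,-5.245]}
{"k":16,"\u03b8":[-0.274,-1.693,-0.269],"dq":[-4.324,-9.01,-7.235],"p_ee":[-0.686,-0.044,0.62],"tau":[1.377,5.737,-5.576]}
{"k":17,"\u03b8":[-0.316,-1.783,-0.343],"dq":[-4.004,-8.919,-7.551],"p_ee":[-0.669,-0.051,0.603],"tau":[0.626,8.151,-5.937]}
{"k":18,"\u03b8":[-0.354,-1.871,-0.419],"dq":[-3.685,-8.737,-7.665],"p_ee":[-0.652,-0.058,0.586],"tau":[-0.29,10.425,-6.308]}
{"k":19,"\u03b8":[-0.39,-1.957,-0.495],"dq":[-3.379,-8.497,-7.623],"p_ee":[-0.634,-0.063,0.569],"tau":[-1.182,12.409,-6.67]}
{"k":20,"\u03b8":[-0.422,-2.041,-0.571],"dq":[-3.093,-8.226,-7.475],"p_ee":[-0.617,-0.069,0.551],"tau":[-1.956,14.054,-7.005]}
{"k":21,"\u03b8":[-0.452,-2.121,-0.644],"dq":[-2.829,-7.945,-7.262],"p_ee":[-0.599,-0.073,0.532],"tau":[-2.578,15.375,-7.306]}
{"k":22,"\u03b8":[-0.479,-2.199,-0.716],"dq":[-2.587,-7.667,-7.016],"p_ee":[-0.582,-0.077,0.514],"tau":[-3.045,16.405,-7.569]}
{"k":23,"\u03b8":[-0.503,-2.275,-0.785],"dq":[-2.364,-7.4,-6.757],"p_ee":[-0.564,-0.08,0.496],"tau":[-3.369,17.187,-7.793]}
{"k":24,"\u03b8":[-0.526,-2.347,-0.851],"dq":[-2.158,-7.147,-6.497],"p_ee":[-0.547,-0.083,0.477],"tau":[-3.566,17.759,-7.981]}
{"k":25,"\u03b8":[-0.547,-2.418,-0.915],"dq":[-1.966,-6.91,-6.243],"p_ee":[-0.53,-0.085,0.459],"tau":[-3.654,18.155,-8.137]}
{"k":26,"\u03b8":[-0.565,-2.486,-0.976],"dq":[-1.785,-6.689,-6.0],"p_ee":[-0.514,-0.086,0.441],"tau":[-3.648,18.404,-8.264]}
{"k":27,"\u03b8":[-0.582,-2.552,-1.035],"dq":[-1.615,-6.482,-5.768],"p_ee":[-0.497,-0.088,0.422],"tau":[-3.562,18.529,-8.366]}
{"k":28,"\u03b8":[-0.598,-2.615,-1.091],"dq":[-1.452,-6.29,-5.548],"p_ee":[-0.481,-0.088,0.405],"tau":[-3.407,18.549,-8.448]}
{"k":29,"\u03b8":[-0.611,-2.677,-1.146],"dq":[-1.297,-6.11,-5.339],"p_ee":[-0.465,-0.088,0.387],"tau":[-3.194,18.48,-8.513]}
{"k":30,"\u03b8":[-0.624,-2.738,-1.198],"dq":[-1.147,-5.941,-5.14],"p_ee":[-0.449,-0.088,0.37],"tau":[-2.93,18.335,-8.563]}
{"k":31,"\u03b8":[-0.634,-2.796,-1.249],"dq":[-1.002,-5.783,-4.951],"p_ee":[-0.433,-0.087,0.353],"tau":[-2.624,18.124,-8.603]}
{"k":32,"\u03b8":[-0.644,-2.853,-1.297],"dq":[-0.862,-5.635,-4.77],"p_ee":[-0.418,-0.086,0.336],"tau":[-2.279,17.857,-8.635]}
{"k":33,"\u03b8":[-0.652,-2.909,-1.344],"dq":[-0.724,-5.495,-4.596],"p_ee":[-0.403,-0.085,0.32],"tau":[-1.902,17.541,-8.661]}
{"k":34,"\u03b8":[-0.658,-2.963,-1.389],"dq":[-0.589,-5.364,-4.429],"p_ee":[-0.388,-0.083,0.304],"tau":[-1.497,17.183,-8.683]}
{"k":35,"\u03b8":[-0.663,-3.016,-1.433],"dq":[-0.457,-5.239,-4.266],"p_ee":[-0.374,-0.081,0.288],"tau":[-1.065,16.788,-8.702]}
{"k":36,"\u03b8":[-0.667,-3.068,-1.475],"dq":[-0.326,-5.121,-4.108],"p_ee":[-0.36,-0.079,0.273],"tau":[-0.609,16.36,-8.72]}
{"k":37,"\u03b8":[-0.67,-3.119,-1.515],"dq":[-0.196,-5.009,-3.954],"p_ee":[-0.346,-0.076,0.258],"tau":[-0.131,15.903,-8.739]}
{"k":38,"\u03b8":[-0.671,-3.168,-1.554],"dq":[-0.068,-4.902,-3.803],"p_ee":[-0.332,-0.073,0.244],"tau":[0.368,15.421,-8.759]}
{"k":39,"\u03b8":[-0.671,-3.217,-1.591],"dq":[0.061,-4.8,-3.655],"p_ee":[-0.318,-0.07,0.23],"tau":[0.888,14.915,-8.781]}
{"k":40,"\u03b8":[-0.67,-3.264,-1.627],"dq":[0.189,-4.703,-3.509],"p_ee":[-0.305,-0.067,0.217],"tau":[1.43,14.389,-8.805]}
{"k":41,"\u03b8":[-0.667,-3.311,-1.661],"dq":[0.318,-4.61,-3.365],"p_ee":[-0.292,-0.064,0.203]}
{"summary": "any joint saturated: no"}


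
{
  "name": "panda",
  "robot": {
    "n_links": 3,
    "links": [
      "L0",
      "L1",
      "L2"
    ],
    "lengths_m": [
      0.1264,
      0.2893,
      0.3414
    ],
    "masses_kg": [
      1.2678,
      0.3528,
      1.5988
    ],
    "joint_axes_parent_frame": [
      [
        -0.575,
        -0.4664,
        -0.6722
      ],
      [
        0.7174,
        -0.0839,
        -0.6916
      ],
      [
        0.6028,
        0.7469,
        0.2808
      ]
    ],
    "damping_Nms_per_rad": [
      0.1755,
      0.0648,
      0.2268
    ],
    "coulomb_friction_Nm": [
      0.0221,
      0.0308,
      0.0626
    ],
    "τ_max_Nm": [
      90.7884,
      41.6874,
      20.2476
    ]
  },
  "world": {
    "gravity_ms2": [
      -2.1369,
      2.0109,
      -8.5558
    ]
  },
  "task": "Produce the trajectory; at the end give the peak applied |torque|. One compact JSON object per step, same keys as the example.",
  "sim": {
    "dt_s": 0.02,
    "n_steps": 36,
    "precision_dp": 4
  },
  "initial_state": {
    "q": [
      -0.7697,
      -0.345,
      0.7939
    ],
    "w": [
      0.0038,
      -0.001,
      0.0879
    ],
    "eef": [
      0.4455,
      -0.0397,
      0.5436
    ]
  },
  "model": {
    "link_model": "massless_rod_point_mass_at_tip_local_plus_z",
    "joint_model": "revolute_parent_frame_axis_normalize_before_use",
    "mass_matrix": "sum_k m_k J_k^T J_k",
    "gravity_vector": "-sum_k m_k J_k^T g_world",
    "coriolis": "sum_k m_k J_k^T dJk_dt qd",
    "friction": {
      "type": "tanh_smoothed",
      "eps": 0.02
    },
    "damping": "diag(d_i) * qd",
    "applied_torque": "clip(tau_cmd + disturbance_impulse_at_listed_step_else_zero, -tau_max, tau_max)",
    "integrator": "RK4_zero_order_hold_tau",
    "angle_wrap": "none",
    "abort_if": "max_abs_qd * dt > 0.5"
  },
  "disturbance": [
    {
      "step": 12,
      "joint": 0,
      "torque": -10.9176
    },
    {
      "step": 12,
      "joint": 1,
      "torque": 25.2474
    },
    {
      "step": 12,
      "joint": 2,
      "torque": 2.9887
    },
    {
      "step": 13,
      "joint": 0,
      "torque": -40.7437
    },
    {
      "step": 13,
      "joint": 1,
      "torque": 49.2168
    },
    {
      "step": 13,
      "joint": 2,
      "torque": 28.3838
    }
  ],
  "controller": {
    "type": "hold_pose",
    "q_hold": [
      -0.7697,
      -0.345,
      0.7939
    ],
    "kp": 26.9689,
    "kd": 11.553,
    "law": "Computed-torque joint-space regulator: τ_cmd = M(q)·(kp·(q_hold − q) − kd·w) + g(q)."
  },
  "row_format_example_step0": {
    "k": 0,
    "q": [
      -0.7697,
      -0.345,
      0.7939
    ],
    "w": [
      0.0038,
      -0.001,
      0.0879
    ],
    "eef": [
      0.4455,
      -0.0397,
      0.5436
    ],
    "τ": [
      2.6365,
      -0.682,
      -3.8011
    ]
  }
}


{"k":1,"q":[-0.7699,-0.3451,0.7952],"w":[-0.0178,-0.0063,0.0416],"eef":[0.4457,-0.0395,0.5432],"\u03c4":[2.6085,-0.6767,-3.7558]}
{"k":2,"q":[-0.7703,-0.3452,0.7957],"w":[-0.0233,-0.0067,0.0161],"eef":[0.4459,-0.0394,0.543],"\u03c4":[2.583,-0.6744,-3.7215]}
{"k":3,"q":[-0.7707,-0.3453,0.7959],"w":[-0.0183,-0.0044,0.0069],"eef":[0.446,-0.0393,0.5429],"\u03c4":[2.5621,-0.6724,-3.6993]}
{"k":4,"q":[-0.771,-0.3454,0.796],"w":[-0.0116,-0.0021,0.0037],"eef":[0.4461,-0.0392,0.5428],"\u03c4":[2.5459,-0.6695,-3.6846]}
{"k":5,"q":[-0.7712,-0.3454,0.7961],"w":[-0.0065,-0.0006,0.0019],"eef":[0.4462,-0.0392,0.5427],"\u03c4":[2.5338,-0.6661,-3.6741]}
{"k":6,"q":[-0.7713,-0.3454,0.7961],"w":[-0.0031,0.0002,0.0006],"eef":[0.4462,-0.0392,0.5427],"\u03c4":[2.5249,-0.6627,-3.6666]}
{"k":7,"q":[-0.7713,-0.3454,0.7961],"w":[-0.0009,0.0006,-0.0002],"eef":[0.4462,-0.0392,0.5427],"\u03c4":[2.5184,-0.6594,-3.6613]}
{"k":8,"q":[-0.7713,-0.3454,0.7961],"w":[0.0007,0.0008,-0.0008],"eef":[0.4462,-0.0392,0.5427],"\u03c4":[2.5134,-0.6565,-3.6574]}
{"k":9,"q":[-0.7713,-0.3454,0.7961],"w":[0.0017,0.0008,-0.0012],"eef":[0.4462,-0.0392,0.5427],"\u03c4":[2.5097,-0.6539,-3.6546]}
{"k":10,"q":[-0.7713,-0.3454,0.7961],"w":[0.0024,0.0008,-0.0014],"eef":[0.4462,-0.0393,0.5427],"\u03c4":[2.5069,-0.6517,-3.6525]}
{"k":11,"q":[-0.7712,-0.3454,0.796],"w":[0.0028,0.0007,-0.0015],"eef":[0.4462,-0.0393,0.5427],"\u03c4":[2.5046,-0.6498,-3.6509]}
{"k":12,"q":[-0.7712,-0.3453,0.796],"w":[0.0031,0.0006,-0.0016],"eef":[0.4462,-0.0393,0.5427],"\u03c4":[-8.4148,24.5991,-0.6609]}
{"k":13,"q":[-0.7713,-0.3351,0.7958],"w":[-0.0285,1.0213,-0.0233],"eef":[0.4486,-0.0438,0.5406],"\u03c4":[-35.5998,41.6874,20.2476]}
{"k":14,"q":[-0.789,-0.3055,0.8032],"w":[-1.7215,1.9689,0.715],"eef":[0.4612,-0.0561,0.5277],"\u03c4":[14.5257,-17.2491,-9.9546]}
{"k":15,"q":[-0.8208,-0.2706,0.8121],"w":[-1.4544,1.5135,0.2016],"eef":[0.4789,-0.0696,0.5088],"\u03c4":[12.616,-14.5974,-8.5584]}
{"k":16,"q":[-0.8468,-0.244,0.8137],"w":[-1.1416,1.1424,-0.029],"eef":[0.4919,-0.08,0.4946],"\u03c4":[11.0389,-12.348,-7.5354]}
{"k":17,"q":[-0.8663,-0.2241,0.8126],"w":[-0.8226,0.8431,-0.0758],"eef":[0.5013,-0.0876,0.484],"\u03c4":[9.7313,-10.4508,-6.7889]}
{"k":18,"q":[-0.8801,-0.2097,0.8112],"w":[-0.5557,0.5962,-0.0658],"eef":[0.5078,-0.0931,0.4765],"\u03c4":[8.6417,-8.8585,-6.2115]}
{"k":19,"q":[-0.889,-0.1998,0.8102],"w":[-0.3412,0.3942,-0.0372],"eef":[0.5121,-0.0968,0.4713],"\u03c4":[7.73,-7.5273,-5.753]}
{"k":20,"q":[-0.8941,-0.1935,0.8097],"w":[-0.1767,0.2299,-0.0131],"eef":[0.5147,-0.0992,0.4681],"\u03c4":[6.9649,-6.4172,-5.379]}
{"k":21,"q":[-0.8964,-0.1903,0.8096],"w":[-0.0578,0.0968,-0.0051],"eef":[0.5159,-0.1004,0.4665],"\u03c4":[6.3217,-5.4933,-5.0661]}
{"k":22,"q":[-0.8967,-0.1894,0.8095],"w":[0.0279,-0.0091,-0.0063],"eef":[0.5161,-0.1007,0.4662],"\u03c4":[5.7836,-4.7271,-4.8065]}
{"k":23,"q":[-0.8955,-0.1904,0.8093],"w":[0.0913,-0.0897,-0.0095],"eef":[0.5156,-0.1004,0.4669],"\u03c4":[5.3378,-4.1028,-4.5948]}
{"k":24,"q":[-0.8932,-0.1928,0.8091],"w":[0.1399,-0.1508,-0.0114],"eef":[0.5145,-0.0996,0.4683],"\u03c4":[4.9619,-3.5844,-4.4209]}
{"k":25,"q":[-0.89,-0.1963,0.8089],"w":[0.1759,-0.1964,-0.0133],"eef":[0.5129,-0.0985,0.4703],"\u03c4":[4.6445,-3.1526,-4.2779]}
{"k":26,"q":[-0.8863,-0.2005,0.8086],"w":[0.2019,-0.2295,-0.015],"eef":[0.511,-0.097,0.4728],"\u03c4":[4.3759,-2.7925,-4.1604]}
{"k":27,"q":[-0.8821,-0.2053,0.8082],"w":[0.2198,-0.2525,-0.0166],"eef":[0.5089,-0.0953,0.4755],"\u03c4":[4.1483,-2.4914,-4.0641]}
{"k":28,"q":[-0.8776,-0.2105,0.8079],"w":[0.2314,-0.2676,-0.0178],"eef":[0.5066,-0.0934,0.4783],"\u03c4":[3.955,-2.2392,-3.9853]}
{"k":29,"q":[-0.8729,-0.216,0.8075],"w":[0.2379,-0.2762,-0.0187],"eef":[0.5042,-0.0915,0.4813],"\u03c4":[3.7904,-2.0274,-3.921]}
{"k":30,"q":[-0.8681,-0.2215,0.8071],"w":[0.2405,-0.28,-0.0192],"eef":[0.5017,-0.0894,0.4843],"\u03c4":[3.6498,-1.849,-3.8688]}
{"k":31,"q":[-0.8633,-0.2271,0.8067],"w":[0.2399,-0.2798,-0.0193],"eef":[0.4992,-0.0874,0.4873],"\u03c4":[3.5294,-1.6982,-3.8266]}
{"k":32,"q":[-0.8586,-0.2327,0.8063],"w":[0.2369,-0.2767,-0.0191],"eef":[0.4967,-0.0853,0.4903],"\u03c4":[3.4258,-1.5704,-3.7925]}
{"k":33,"q":[-0.8539,-0.2382,0.8059],"w":[0.232,-0.2713,-0.0187],"eef":[0.4942,-0.0832,0.4932],"\u03c4":[3.3363,-1.4618,-3.7652]}
{"k":34,"q":[-0.8494,-0.2435,0.8055],"w":[0.2258,-0.2642,-0.0181],"eef":[0.4918,-0.0812,0.496],"\u03c4":[3.2588,-1.369,-3.7433]}
{"k":35,"q":[-0.8449,-0.2487,0.8052],"w":[0.2184,-0.256,-0.0173],"eef":[0.4894,-0.0792,0.4987],"\u03c4":[3.1912,-1.2896,-3.726]}
{"k":36,"q":[-0.8407,-0.2538,0.8048],"w":[0.2104,-0.2469,-0.0165],"eef":[0.4872,-0.0773,0.5013]}
{"summary": "max |\u03c4| (N\u00b7m): 41.6874"}


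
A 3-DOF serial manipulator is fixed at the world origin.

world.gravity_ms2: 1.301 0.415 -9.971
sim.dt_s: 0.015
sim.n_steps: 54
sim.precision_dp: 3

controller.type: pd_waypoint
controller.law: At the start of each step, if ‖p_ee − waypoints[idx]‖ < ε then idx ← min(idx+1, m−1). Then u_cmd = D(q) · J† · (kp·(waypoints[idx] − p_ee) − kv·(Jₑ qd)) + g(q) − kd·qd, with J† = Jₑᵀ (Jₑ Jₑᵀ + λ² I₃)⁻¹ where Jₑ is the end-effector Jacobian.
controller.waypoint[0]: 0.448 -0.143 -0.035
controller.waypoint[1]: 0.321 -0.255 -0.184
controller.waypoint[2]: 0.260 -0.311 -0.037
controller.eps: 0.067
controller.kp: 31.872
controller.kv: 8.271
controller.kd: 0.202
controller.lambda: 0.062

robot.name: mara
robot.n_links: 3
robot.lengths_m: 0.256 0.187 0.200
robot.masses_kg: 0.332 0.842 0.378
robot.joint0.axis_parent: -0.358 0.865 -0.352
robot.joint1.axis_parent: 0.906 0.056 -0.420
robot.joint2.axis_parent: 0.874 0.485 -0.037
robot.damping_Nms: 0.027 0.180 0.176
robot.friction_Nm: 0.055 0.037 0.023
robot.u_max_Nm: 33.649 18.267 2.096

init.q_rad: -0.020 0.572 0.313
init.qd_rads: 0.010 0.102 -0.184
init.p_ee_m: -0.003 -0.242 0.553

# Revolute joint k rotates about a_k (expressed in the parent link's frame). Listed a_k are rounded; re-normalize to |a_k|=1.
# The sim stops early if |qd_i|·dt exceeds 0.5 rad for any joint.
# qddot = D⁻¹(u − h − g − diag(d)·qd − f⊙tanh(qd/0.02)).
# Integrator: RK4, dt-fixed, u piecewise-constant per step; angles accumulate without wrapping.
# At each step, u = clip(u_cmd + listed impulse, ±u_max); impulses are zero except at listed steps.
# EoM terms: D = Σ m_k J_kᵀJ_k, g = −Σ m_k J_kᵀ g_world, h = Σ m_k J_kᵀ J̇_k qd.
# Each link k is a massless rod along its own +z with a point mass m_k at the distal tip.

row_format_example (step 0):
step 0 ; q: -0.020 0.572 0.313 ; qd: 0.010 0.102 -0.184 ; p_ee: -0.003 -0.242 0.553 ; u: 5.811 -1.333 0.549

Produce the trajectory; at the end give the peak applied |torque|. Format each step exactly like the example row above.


step 1 ; q: -0.016 0.574 0.318 ; qd: 0.508 0.242 0.824 ; p_ee: -0.002 -0.243 0.552 ; u: 4.956 -1.406 0.222
step 2 ; q: -0.005 0.580 0.333 ; qd: 0.995 0.580 1.082 ; p_ee: 0.003 -0.244 0.550 ; u: 4.263 -1.489 0.090
step 3 ; q: 0.013 0.591 0.350 ; qd: 1.421 0.838 1.269 ; p_ee: 0.010 -0.246 0.546 ; u: 3.661 -1.546 -0.012
step 4 ; q: 0.037 0.605 0.371 ; qd: 1.798 1.020 1.420 ; p_ee: 0.019 -0.247 0.542 ; u: 3.132 -1.578 -0.095
step 5 ; q: 0.067 0.621 0.393 ; qd: 2.136 1.139 1.540 ; p_ee: 0.029 -0.249 0.537 ; u: 2.661 -1.586 -0.163
step 6 ; q: 0.101 0.639 0.417 ; qd: 2.443 1.206 1.634 ; p_ee: 0.040 -0.250 0.531 ; u: 2.235 -1.570 -0.217
step 7 ; q: 0.140 0.657 0.442 ; qd: 2.725 1.229 1.703 ; p_ee: 0.053 -0.250 0.525 ; u: 1.842 -1.532 -0.258
step 8 ; q: 0.183 0.675 0.468 ; qd: 2.984 1.214 1.751 ; p_ee: 0.066 -0.250 0.518 ; u: 1.474 -1.473 -0.290
step 9 ; q: 0.229 0.693 0.494 ; qd: 3.223 1.166 1.779 ; p_ee: 0.080 -0.250 0.511 ; u: 1.120 -1.392 -0.312
step 10 ; q: 0.279 0.710 0.521 ; qd: 3.442 1.089 1.788 ; p_ee: 0.094 -0.249 0.503 ; u: 0.772 -1.291 -0.326
step 11 ; q: 0.332 0.726 0.548 ; qd: 3.640 0.987 1.779 ; p_ee: 0.109 -0.247 0.496 ; u: 0.422 -1.168 -0.331
step 12 ; q: 0.388 0.740 0.574 ; qd: 3.817 0.863 1.752 ; p_ee: 0.124 -0.245 0.487 ; u: 0.064 -1.024 -0.330
step 13 ; q: 0.447 0.752 0.600 ; qd: 3.971 0.719 1.709 ; p_ee: 0.139 -0.242 0.479 ; u: -0.306 -0.859 -0.321
step 14 ; q: 0.507 0.761 0.625 ; qd: 4.100 0.559 1.649 ; p_ee: 0.156 -0.239 0.471 ; u: -0.692 -0.673 -0.305
step 15 ; q: 0.569 0.768 0.649 ; qd: 4.201 0.386 1.574 ; p_ee: 0.172 -0.235 0.462 ; u: -1.095 -0.468 -0.283
step 16 ; q: 0.633 0.773 0.672 ; qd: 4.274 0.203 1.484 ; p_ee: 0.189 -0.231 0.453 ; u: -1.514 -0.245 -0.255
step 17 ; q: 0.697 0.775 0.694 ; qd: 4.317 0.017 1.380 ; p_ee: 0.206 -0.227 0.443 ; u: -1.946 -0.008 -0.221
step 18 ; q: 0.762 0.774 0.713 ; qd: 4.343 -0.132 1.222 ; p_ee: 0.224 -0.223 0.433 ; u: -2.379 0.226 -0.175
step 19 ; q: 0.827 0.771 0.730 ; qd: 4.335 -0.296 1.095 ; p_ee: 0.242 -0.220 0.423 ; u: -2.824 0.471 -0.134
step 20 ; q: 0.892 0.765 0.746 ; qd: 4.294 -0.464 0.974 ; p_ee: 0.261 -0.216 0.412 ; u: -3.272 0.721 -0.092
step 21 ; q: 0.956 0.757 0.760 ; qd: 4.223 -0.625 0.852 ; p_ee: 0.279 -0.212 0.401 ; u: -3.715 0.971 -0.048
step 22 ; q: 1.019 0.746 0.771 ; qd: 4.124 -0.776 0.729 ; p_ee: 0.298 -0.209 0.388 ; u: -4.147 1.215 -0.004
step 23 ; q: 1.079 0.734 0.782 ; qd: 3.999 -0.915 0.610 ; p_ee: 0.316 -0.207 0.376 ; u: -4.560 1.448 0.041
step 24 ; q: 1.138 0.719 0.790 ; qd: 3.852 -1.038 0.498 ; p_ee: 0.334 -0.204 0.362 ; u: -4.948 1.666 0.085
step 25 ; q: 1.195 0.703 0.797 ; qd: 3.687 -1.144 0.394 ; p_ee: 0.352 -0.202 0.348 ; u: -5.305 1.866 0.127
step 26 ; q: 1.249 0.685 0.802 ; qd: 3.508 -1.233 0.300 ; p_ee: 0.369 -0.201 0.334 ; u: -5.624 2.045 0.166
step 27 ; q: 1.300 0.666 0.806 ; qd: 3.319 -1.303 0.219 ; p_ee: 0.385 -0.200 0.319 ; u: -5.901 2.201 0.202
step 28 ; q: 1.348 0.646 0.808 ; qd: 3.123 -1.356 0.150 ; p_ee: 0.400 -0.199 0.304 ; u: -6.135 2.335 0.234
step 29 ; q: 1.394 0.625 0.810 ; qd: 2.926 -1.392 0.094 ; p_ee: 0.415 -0.199 0.289 ; u: -6.326 2.445 0.263
step 30 ; q: 1.436 0.604 0.811 ; qd: 2.729 -1.412 0.049 ; p_ee: 0.428 -0.198 0.273 ; u: -6.475 2.535 0.287
step 31 ; q: 1.476 0.583 0.812 ; qd: 2.536 -1.420 0.020 ; p_ee: 0.440 -0.198 0.258 ; u: -6.585 2.604 0.308
step 32 ; q: 1.512 0.562 0.812 ; qd: 2.348 -1.419 0.010 ; p_ee: 0.452 -0.199 0.243 ; u: -6.661 2.656 0.322
step 33 ; q: 1.546 0.540 0.812 ; qd: 2.168 -1.407 0.006 ; p_ee: 0.462 -0.199 0.228 ; u: -6.706 2.692 0.334
step 34 ; q: 1.577 0.519 0.812 ; qd: 1.997 -1.383 0.004 ; p_ee: 0.472 -0.199 0.214 ; u: -6.725 2.714 0.344
step 35 ; q: 1.606 0.499 0.812 ; qd: 1.835 -1.351 0.003 ; p_ee: 0.480 -0.200 0.200 ; u: -6.720 2.725 0.354
step 36 ; q: 1.632 0.479 0.812 ; qd: 1.684 -1.314 0.005 ; p_ee: 0.488 -0.200 0.187 ; u: -6.698 2.726 0.361
step 37 ; q: 1.656 0.459 0.813 ; qd: 1.541 -1.272 0.009 ; p_ee: 0.495 -0.201 0.174 ; u: -6.661 2.720 0.368
step 38 ; q: 1.679 0.441 0.813 ; qd: 1.408 -1.228 0.013 ; p_ee: 0.501 -0.201 0.162 ; u: -6.613 2.708 0.375
step 39 ; q: 1.699 0.423 0.813 ; qd: 1.285 -1.182 0.019 ; p_ee: 0.506 -0.202 0.151 ; u: -6.557 2.692 0.380
step 40 ; q: 1.717 0.405 0.813 ; qd: 1.169 -1.136 0.026 ; p_ee: 0.511 -0.202 0.140 ; u: -6.494 2.672 0.384
step 41 ; q: 1.734 0.389 0.814 ; qd: 1.062 -1.091 0.035 ; p_ee: 0.516 -0.202 0.130 ; u: -6.428 2.650 0.388
step 42 ; q: 1.749 0.372 0.815 ; qd: 0.962 -1.048 0.046 ; p_ee: 0.520 -0.202 0.120 ; u: -6.359 2.627 0.391
step 43 ; q: 1.763 0.357 0.815 ; qd: 0.869 -1.007 0.059 ; p_ee: 0.523 -0.203 0.111 ; u: -6.289 2.602 0.393
step 44 ; q: 1.775 0.342 0.816 ; qd: 0.783 -0.968 0.072 ; p_ee: 0.526 -0.203 0.103 ; u: -6.219 2.577 0.394
step 45 ; q: 1.786 0.328 0.817 ; qd: 0.703 -0.931 0.085 ; p_ee: 0.529 -0.203 0.095 ; u: -6.150 2.552 0.396
step 46 ; q: 1.796 0.314 0.819 ; qd: 0.629 -0.896 0.098 ; p_ee: 0.531 -0.203 0.087 ; u: -6.082 2.527 0.397
step 47 ; q: 1.805 0.301 0.820 ; qd: 0.561 -0.862 0.110 ; p_ee: 0.533 -0.203 0.080 ; u: -6.017 2.502 0.398
step 48 ; q: 1.813 0.288 0.822 ; qd: 0.498 -0.831 0.122 ; p_ee: 0.535 -0.202 0.074 ; u: -5.953 2.478 0.398
step 49 ; q: 1.820 0.276 0.824 ; qd: 0.440 -0.802 0.133 ; p_ee: 0.537 -0.202 0.068 ; u: -5.893 2.455 0.399
step 50 ; q: 1.826 0.264 0.826 ; qd: 0.386 -0.774 0.143 ; p_ee: 0.539 -0.202 0.063 ; u: -5.835 2.433 0.400
step 51 ; q: 1.832 0.253 0.828 ; qd: 0.337 -0.748 0.153 ; p_ee: 0.540 -0.202 0.058 ; u: -5.780 2.411 0.401
step 52 ; q: 1.837 0.242 0.831 ; qd: 0.292 -0.724 0.162 ; p_ee: 0.542 -0.201 0.053 ; u: -5.728 2.390 0.401
step 53 ; q: 1.841 0.231 0.833 ; qd: 0.250 -0.702 0.171 ; p_ee: 0.543 -0.201 0.048 ; u: -5.680 2.370 0.402
step 54 ; q: 1.844 0.221 0.836 ; qd: 0.212 -0.681 0.178 ; p_ee: 0.544 -0.200 0.044
max |u| (N·m): 6.725
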